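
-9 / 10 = -0.90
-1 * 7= -7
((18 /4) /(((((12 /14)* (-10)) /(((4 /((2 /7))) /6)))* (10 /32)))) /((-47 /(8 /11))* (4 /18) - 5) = 3528 /17425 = 0.20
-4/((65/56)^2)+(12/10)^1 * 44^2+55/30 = 58864331/25350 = 2322.06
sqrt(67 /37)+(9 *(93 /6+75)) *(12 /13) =sqrt(2479) /37+9774 /13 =753.19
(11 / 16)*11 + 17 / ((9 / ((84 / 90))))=20143 / 2160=9.33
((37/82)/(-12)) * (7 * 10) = -1295/492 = -2.63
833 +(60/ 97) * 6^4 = 158561/ 97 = 1634.65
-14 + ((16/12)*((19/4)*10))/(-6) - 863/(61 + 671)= -56513/2196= -25.73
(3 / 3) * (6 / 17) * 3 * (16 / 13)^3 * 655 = 48291840 / 37349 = 1292.99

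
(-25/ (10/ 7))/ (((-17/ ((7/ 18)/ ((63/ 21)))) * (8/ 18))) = 245/ 816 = 0.30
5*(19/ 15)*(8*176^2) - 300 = 4707452/ 3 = 1569150.67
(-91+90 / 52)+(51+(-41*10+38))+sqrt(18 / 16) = -10667 / 26+3*sqrt(2) / 4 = -409.21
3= 3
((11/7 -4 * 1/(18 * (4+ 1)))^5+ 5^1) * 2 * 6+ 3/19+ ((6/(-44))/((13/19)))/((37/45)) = 33160020279677100907/207851360898431250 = 159.54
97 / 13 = 7.46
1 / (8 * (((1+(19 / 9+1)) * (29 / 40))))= 45 / 1073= 0.04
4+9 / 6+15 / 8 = 59 / 8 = 7.38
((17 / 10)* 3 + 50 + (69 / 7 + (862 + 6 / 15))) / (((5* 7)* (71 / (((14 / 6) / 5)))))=12983 / 74550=0.17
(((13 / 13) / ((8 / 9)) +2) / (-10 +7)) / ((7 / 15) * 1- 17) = 125 / 1984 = 0.06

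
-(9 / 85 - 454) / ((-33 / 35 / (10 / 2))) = -1350335 / 561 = -2407.01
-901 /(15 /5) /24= -901 /72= -12.51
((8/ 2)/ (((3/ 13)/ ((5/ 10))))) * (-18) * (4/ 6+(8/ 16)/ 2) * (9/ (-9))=143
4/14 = 2/7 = 0.29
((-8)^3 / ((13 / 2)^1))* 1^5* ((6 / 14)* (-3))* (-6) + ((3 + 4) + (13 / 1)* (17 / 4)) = -198525 / 364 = -545.40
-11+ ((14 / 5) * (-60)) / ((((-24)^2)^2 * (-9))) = -1368569 / 124416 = -11.00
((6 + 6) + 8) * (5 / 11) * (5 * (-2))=-1000 / 11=-90.91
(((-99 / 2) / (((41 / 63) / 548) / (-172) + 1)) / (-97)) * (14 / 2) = 2057561352 / 575994439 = 3.57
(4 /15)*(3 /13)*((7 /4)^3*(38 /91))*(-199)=-185269 /6760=-27.41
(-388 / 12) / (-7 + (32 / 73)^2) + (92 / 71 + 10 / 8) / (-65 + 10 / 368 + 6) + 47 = 1445195172382 / 27950103459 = 51.71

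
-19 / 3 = -6.33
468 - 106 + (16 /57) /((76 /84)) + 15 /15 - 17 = 125018 /361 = 346.31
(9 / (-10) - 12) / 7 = -129 / 70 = -1.84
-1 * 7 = -7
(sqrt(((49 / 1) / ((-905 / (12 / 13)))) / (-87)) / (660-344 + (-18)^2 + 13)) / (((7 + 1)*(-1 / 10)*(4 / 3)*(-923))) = 21*sqrt(341185) / 329021891224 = 0.00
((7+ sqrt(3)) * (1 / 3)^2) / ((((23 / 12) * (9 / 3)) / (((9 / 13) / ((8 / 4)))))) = 0.06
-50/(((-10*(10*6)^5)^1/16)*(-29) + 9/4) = -200/56376000009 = -0.00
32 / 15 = 2.13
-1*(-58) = 58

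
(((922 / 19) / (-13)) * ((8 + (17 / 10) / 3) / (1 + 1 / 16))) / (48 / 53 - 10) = 50234248 / 15179385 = 3.31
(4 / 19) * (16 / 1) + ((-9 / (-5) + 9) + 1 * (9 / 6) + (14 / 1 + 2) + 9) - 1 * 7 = 6397 / 190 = 33.67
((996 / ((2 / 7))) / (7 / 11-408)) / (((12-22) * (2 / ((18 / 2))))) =172557 / 44810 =3.85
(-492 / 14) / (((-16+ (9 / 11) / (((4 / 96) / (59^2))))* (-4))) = 1353 / 10524080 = 0.00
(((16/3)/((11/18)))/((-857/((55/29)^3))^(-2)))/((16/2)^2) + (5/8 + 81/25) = 5251823458910923/2435896375000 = 2156.01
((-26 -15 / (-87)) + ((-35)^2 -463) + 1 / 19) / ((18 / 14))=946540 / 1653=572.62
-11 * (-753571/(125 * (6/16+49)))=66314248/49375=1343.07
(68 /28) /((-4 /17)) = -289 /28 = -10.32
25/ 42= 0.60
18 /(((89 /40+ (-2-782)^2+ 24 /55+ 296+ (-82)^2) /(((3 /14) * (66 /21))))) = 29040 /1489265771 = 0.00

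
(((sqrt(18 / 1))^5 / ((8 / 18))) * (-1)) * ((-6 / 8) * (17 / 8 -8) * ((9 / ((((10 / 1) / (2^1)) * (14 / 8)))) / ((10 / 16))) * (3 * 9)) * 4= -299732724 * sqrt(2) / 175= -2422206.19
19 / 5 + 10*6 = 319 / 5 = 63.80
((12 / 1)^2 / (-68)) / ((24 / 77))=-231 / 34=-6.79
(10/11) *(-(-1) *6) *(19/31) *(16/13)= 18240/4433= 4.11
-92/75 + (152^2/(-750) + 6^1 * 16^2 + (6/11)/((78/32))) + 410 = 1914.19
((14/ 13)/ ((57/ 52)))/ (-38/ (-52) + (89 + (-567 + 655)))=1456/ 263397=0.01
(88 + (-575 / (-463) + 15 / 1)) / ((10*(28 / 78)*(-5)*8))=-235287 / 324100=-0.73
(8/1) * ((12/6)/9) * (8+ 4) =64/3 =21.33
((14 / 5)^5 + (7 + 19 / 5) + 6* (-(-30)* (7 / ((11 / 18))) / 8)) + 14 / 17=257974963 / 584375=441.45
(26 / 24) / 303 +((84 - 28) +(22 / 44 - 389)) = -1208957 / 3636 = -332.50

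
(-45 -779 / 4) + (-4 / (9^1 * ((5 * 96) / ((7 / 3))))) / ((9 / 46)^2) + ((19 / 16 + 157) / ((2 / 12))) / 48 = -923927377 / 4199040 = -220.03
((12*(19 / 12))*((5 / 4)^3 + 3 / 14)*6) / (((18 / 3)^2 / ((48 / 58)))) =18449 / 3248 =5.68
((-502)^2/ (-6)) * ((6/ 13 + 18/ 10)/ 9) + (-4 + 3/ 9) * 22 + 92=-6167468/ 585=-10542.68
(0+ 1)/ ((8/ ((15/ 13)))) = 15/ 104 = 0.14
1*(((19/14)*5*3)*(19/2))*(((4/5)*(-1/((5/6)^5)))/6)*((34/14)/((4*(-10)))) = 2982582/765625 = 3.90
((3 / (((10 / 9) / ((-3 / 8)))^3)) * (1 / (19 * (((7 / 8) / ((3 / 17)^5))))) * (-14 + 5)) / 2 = 129140163 / 24171645568000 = 0.00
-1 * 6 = -6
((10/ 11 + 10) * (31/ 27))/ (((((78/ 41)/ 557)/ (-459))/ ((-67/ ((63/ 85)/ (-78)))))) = -2741595552200/ 231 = -11868379013.85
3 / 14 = 0.21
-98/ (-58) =49/ 29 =1.69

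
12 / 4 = 3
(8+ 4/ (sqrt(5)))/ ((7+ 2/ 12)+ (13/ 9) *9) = 24 *sqrt(5)/ 605+ 48/ 121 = 0.49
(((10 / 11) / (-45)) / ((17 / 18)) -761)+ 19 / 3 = -423380 / 561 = -754.69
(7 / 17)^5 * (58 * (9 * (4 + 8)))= 105279048 / 1419857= 74.15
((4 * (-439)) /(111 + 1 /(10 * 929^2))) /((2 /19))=-143972499620 /957975511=-150.29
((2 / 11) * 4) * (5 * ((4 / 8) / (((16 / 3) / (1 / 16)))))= 15 / 704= 0.02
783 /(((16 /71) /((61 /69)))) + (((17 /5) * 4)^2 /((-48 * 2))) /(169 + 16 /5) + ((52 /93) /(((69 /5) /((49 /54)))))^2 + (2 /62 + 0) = 2117130033308707147 /689228917619760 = 3071.74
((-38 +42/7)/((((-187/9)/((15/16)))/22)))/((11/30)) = 16200/187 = 86.63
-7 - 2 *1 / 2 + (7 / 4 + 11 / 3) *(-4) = -89 / 3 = -29.67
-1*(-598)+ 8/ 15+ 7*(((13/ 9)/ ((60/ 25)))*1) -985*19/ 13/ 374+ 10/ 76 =14941008187/ 24942060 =599.03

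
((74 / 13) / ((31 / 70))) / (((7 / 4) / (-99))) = -293040 / 403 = -727.15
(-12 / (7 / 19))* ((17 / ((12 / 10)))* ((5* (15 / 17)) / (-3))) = 678.57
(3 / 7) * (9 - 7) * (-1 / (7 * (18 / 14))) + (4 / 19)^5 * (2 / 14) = -707018 / 7428297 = -0.10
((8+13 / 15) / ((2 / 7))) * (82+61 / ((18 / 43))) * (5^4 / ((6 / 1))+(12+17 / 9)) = 1621871825 / 1944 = 834296.21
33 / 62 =0.53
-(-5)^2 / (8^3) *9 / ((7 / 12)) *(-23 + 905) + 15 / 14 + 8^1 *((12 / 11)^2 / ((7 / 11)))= -3195417 / 4928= -648.42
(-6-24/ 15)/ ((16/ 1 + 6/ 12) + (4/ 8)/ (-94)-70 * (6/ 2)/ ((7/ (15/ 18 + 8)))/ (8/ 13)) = 14288/ 778565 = 0.02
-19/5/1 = -19/5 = -3.80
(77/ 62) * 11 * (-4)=-1694/ 31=-54.65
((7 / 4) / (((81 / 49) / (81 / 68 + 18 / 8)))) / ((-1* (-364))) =49 / 4896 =0.01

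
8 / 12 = 2 / 3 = 0.67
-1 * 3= -3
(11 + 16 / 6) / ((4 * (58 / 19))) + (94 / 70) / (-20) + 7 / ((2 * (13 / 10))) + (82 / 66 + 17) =127651207 / 5805800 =21.99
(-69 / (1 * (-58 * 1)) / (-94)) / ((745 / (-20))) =0.00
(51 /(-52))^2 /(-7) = -2601 /18928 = -0.14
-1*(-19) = 19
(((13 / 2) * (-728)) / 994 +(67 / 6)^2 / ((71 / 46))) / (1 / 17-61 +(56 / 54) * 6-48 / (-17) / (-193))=-318791803 / 229504376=-1.39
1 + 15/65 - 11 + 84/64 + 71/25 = -29207/5200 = -5.62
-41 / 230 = -0.18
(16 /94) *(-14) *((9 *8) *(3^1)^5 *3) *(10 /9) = -6531840 /47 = -138975.32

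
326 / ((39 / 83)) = 27058 / 39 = 693.79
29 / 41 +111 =4580 / 41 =111.71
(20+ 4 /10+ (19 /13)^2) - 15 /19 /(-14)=5078113 /224770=22.59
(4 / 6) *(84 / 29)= 56 / 29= 1.93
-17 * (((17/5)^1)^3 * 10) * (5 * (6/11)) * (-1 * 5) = 91113.82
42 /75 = 14 /25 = 0.56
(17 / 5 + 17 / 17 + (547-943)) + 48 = -1718 / 5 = -343.60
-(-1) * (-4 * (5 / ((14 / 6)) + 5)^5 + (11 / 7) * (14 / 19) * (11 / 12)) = -74372.71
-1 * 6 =-6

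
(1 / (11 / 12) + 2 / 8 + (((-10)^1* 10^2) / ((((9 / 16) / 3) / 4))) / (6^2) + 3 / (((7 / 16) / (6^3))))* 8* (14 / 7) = 29601340 / 2079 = 14238.26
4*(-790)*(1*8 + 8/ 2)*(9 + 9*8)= -3071520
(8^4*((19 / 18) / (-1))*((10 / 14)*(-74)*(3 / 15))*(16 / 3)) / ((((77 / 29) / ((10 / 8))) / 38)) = 4360881.98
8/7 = 1.14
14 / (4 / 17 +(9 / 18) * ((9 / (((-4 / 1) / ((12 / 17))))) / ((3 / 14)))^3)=-34391 / 499516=-0.07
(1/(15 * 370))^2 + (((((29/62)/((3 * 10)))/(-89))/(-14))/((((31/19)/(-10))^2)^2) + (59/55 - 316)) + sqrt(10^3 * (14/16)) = -1903097716544861299697/6043314100461907500 + 5 * sqrt(35) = -285.33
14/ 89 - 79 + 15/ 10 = -13767/ 178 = -77.34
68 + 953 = 1021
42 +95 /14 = 683 /14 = 48.79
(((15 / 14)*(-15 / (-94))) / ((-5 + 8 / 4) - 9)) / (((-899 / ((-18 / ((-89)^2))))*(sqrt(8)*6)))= -225*sqrt(2) / 149939333824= -0.00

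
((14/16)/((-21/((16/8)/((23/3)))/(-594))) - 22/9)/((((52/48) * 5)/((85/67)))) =0.94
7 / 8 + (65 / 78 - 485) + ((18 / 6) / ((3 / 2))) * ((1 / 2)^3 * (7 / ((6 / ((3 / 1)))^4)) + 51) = -73187 / 192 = -381.18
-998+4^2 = -982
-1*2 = -2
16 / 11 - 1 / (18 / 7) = 211 / 198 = 1.07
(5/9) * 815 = 4075/9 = 452.78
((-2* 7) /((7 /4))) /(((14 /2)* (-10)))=4 /35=0.11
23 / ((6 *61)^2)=23 / 133956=0.00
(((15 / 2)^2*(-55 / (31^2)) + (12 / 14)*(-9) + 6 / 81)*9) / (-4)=7889611 / 322896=24.43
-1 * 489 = -489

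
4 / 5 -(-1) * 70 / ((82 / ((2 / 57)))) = 9698 / 11685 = 0.83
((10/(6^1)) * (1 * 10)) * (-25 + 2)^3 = -608350/3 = -202783.33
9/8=1.12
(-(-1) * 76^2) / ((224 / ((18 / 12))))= 1083 / 28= 38.68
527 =527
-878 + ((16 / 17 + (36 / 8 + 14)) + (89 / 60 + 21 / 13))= -11343401 / 13260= -855.46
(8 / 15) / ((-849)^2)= 0.00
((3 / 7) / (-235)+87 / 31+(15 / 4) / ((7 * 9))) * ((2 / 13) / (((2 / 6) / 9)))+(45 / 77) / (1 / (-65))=-380508039 / 14584570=-26.09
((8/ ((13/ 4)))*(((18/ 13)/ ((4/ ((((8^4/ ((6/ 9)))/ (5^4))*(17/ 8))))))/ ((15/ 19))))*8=180.37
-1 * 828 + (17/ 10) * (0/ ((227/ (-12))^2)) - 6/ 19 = -15738/ 19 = -828.32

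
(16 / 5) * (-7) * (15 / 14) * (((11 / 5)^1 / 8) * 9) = -297 / 5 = -59.40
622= 622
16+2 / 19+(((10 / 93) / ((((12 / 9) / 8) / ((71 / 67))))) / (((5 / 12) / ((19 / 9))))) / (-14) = 13141754 / 828723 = 15.86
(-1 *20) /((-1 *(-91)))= -0.22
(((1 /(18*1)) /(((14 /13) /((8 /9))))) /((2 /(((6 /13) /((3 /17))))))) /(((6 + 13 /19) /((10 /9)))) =6460 /648081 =0.01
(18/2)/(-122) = -9/122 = -0.07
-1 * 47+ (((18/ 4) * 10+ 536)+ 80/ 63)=33722/ 63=535.27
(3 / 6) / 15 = 1 / 30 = 0.03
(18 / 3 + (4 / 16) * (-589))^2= 319225 / 16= 19951.56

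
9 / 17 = 0.53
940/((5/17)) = 3196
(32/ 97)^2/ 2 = 512/ 9409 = 0.05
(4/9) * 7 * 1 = 28/9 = 3.11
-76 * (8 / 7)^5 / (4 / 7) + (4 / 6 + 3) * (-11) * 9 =-1494155 / 2401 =-622.31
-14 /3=-4.67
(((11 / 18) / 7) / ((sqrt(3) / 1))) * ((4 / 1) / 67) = 22 * sqrt(3) / 12663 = 0.00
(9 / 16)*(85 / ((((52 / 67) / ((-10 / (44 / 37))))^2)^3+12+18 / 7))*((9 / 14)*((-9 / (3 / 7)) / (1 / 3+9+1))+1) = -368971025037856242563377265625 / 366936613898986609612202425664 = -1.01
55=55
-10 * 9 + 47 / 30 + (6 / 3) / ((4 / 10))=-2503 / 30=-83.43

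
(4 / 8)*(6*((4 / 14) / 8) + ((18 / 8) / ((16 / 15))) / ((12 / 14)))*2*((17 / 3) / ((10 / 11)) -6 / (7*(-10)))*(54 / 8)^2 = 772939017 / 1003520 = 770.23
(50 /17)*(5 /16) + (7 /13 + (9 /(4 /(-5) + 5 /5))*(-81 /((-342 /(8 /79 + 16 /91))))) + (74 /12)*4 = 29.08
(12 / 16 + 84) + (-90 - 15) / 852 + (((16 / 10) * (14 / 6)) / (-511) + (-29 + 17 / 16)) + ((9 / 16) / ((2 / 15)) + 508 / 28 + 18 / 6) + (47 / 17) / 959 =3327742714087 / 40559255520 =82.05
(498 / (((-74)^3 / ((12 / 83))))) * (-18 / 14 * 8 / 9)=72 / 354571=0.00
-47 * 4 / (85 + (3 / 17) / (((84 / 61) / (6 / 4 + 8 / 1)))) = -178976 / 82079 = -2.18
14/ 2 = 7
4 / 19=0.21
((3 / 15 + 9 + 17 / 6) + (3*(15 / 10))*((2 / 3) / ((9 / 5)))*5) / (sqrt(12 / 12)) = 611 / 30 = 20.37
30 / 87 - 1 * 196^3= -218356534 / 29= -7529535.66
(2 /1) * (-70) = -140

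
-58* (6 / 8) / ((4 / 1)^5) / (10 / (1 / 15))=-29 / 102400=-0.00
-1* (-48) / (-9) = -16 / 3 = -5.33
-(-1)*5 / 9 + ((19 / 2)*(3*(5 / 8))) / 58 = 7205 / 8352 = 0.86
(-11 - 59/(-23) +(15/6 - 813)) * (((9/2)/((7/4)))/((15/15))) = -2105.83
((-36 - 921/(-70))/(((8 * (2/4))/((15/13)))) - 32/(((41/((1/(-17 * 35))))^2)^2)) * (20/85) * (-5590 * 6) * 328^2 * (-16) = -64120164940520296788350976/716332232552125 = -89511768459.83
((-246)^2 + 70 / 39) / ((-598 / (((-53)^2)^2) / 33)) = -102426862523227 / 3887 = -26351135200.21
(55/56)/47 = 55/2632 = 0.02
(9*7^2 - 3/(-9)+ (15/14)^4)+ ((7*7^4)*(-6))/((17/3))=-33998267245/1959216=-17353.00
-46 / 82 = -23 / 41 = -0.56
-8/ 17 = -0.47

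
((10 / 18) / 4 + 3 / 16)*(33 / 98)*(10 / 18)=2585 / 42336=0.06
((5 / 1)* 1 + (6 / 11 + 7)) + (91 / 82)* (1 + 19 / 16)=216091 / 14432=14.97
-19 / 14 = -1.36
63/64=0.98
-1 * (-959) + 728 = 1687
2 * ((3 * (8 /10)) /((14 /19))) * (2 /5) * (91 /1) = 5928 /25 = 237.12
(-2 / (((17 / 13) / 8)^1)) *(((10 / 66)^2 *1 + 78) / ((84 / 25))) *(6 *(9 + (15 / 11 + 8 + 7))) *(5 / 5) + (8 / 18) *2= -43236.58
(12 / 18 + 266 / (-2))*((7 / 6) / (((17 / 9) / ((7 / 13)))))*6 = -58359 / 221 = -264.07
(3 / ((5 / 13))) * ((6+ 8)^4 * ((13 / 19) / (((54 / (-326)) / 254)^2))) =11128624515351616 / 23085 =482071670580.53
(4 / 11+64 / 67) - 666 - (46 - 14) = -513454 / 737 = -696.68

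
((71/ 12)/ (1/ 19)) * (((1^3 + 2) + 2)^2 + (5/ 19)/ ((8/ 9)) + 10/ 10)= 283787/ 96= 2956.11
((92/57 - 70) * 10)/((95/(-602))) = 4693192/1083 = 4333.51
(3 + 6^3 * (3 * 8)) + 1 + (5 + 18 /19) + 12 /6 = 98723 /19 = 5195.95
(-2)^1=-2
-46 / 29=-1.59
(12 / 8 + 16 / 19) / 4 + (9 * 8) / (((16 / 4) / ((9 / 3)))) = 8297 / 152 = 54.59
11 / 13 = 0.85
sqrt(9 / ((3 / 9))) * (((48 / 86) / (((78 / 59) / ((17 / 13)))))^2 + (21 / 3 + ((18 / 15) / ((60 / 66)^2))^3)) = 25660499726365449 * sqrt(3) / 825145140625000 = 53.86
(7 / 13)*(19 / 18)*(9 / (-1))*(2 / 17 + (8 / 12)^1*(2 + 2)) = -14.24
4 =4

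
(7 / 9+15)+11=241 / 9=26.78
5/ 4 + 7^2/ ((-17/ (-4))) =869/ 68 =12.78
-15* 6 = -90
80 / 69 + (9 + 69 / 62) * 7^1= 307801 / 4278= 71.95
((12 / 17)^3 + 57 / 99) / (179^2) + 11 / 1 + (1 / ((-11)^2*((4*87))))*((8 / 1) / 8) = 72914215247233 / 6628533268764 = 11.00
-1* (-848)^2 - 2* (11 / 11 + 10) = -719126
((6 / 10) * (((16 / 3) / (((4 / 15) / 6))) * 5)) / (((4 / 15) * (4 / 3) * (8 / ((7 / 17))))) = 14175 / 272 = 52.11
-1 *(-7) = 7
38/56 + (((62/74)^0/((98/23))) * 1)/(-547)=72705/107212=0.68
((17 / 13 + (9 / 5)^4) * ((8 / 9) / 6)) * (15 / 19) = 383672 / 277875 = 1.38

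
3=3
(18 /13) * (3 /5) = 54 /65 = 0.83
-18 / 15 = -6 / 5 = -1.20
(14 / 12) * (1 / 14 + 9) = 127 / 12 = 10.58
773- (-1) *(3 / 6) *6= 776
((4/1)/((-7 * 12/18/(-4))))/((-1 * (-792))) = 1/231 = 0.00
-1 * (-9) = 9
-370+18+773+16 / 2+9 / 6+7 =875 / 2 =437.50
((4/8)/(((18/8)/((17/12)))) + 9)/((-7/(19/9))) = -9557/3402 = -2.81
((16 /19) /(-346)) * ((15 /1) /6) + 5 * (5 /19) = 4305 /3287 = 1.31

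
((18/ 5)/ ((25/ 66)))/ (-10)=-594/ 625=-0.95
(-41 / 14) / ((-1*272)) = 41 / 3808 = 0.01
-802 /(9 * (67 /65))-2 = -53336 /603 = -88.45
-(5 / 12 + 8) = -101 / 12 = -8.42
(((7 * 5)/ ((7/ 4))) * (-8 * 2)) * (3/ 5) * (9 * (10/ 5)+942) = -184320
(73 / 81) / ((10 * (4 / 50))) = 1.13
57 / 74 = 0.77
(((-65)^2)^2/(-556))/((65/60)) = -4119375/139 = -29635.79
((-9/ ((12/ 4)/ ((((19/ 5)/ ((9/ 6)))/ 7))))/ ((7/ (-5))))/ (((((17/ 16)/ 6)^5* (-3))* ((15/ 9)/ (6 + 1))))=-309841625088/ 49694995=-6234.87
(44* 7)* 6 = 1848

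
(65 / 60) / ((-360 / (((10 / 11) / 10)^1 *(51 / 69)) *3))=-221 / 3278880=-0.00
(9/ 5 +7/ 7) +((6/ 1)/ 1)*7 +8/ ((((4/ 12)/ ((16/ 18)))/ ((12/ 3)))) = 1952/ 15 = 130.13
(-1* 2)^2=4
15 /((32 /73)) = 1095 /32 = 34.22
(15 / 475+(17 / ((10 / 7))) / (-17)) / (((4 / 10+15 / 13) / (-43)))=70993 / 3838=18.50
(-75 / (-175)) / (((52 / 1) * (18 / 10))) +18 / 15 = 6577 / 5460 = 1.20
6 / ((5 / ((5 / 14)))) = 3 / 7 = 0.43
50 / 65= 10 / 13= 0.77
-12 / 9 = -4 / 3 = -1.33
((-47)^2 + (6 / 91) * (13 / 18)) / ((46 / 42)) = 46390 / 23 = 2016.96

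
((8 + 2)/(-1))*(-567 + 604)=-370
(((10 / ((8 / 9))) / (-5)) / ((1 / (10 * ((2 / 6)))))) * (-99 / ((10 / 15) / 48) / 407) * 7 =919.46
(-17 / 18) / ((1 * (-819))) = 0.00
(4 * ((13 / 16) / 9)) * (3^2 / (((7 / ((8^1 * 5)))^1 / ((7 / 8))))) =16.25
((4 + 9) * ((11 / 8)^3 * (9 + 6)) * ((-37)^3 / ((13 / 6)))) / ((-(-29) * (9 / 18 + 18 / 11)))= -33372475785 / 174464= -191285.74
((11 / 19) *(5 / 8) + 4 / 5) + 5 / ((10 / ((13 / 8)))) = 3001 / 1520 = 1.97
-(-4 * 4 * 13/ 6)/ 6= 52/ 9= 5.78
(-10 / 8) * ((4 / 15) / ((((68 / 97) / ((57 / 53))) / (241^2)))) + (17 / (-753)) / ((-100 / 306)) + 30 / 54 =-6045142270919 / 203535900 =-29700.62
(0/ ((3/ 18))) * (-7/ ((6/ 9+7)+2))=0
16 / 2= 8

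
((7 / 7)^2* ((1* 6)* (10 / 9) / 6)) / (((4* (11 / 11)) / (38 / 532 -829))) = -58025 / 252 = -230.26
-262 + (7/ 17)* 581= -387/ 17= -22.76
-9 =-9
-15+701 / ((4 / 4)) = 686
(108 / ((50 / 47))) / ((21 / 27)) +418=95992 / 175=548.53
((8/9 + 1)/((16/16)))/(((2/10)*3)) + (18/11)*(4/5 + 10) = 30919/1485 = 20.82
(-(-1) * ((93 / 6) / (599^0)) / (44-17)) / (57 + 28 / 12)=31 / 3204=0.01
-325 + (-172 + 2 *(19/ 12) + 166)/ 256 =-499217/ 1536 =-325.01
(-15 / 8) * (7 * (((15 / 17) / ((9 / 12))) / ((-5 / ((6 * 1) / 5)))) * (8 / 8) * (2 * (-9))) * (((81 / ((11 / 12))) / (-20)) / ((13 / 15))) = 826686 / 2431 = 340.06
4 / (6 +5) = 4 / 11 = 0.36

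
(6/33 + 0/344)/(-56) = -1/308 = -0.00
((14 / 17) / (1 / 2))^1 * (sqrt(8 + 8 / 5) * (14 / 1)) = 71.45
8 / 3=2.67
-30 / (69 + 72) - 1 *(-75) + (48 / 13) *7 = 61487 / 611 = 100.63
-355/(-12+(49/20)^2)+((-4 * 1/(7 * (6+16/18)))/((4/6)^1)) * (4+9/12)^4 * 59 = -490147261847/133269248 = -3677.87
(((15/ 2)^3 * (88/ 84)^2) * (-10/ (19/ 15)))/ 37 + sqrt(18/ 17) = -3403125/ 34447 + 3 * sqrt(34)/ 17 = -97.76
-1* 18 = -18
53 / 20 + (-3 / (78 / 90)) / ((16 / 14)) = -197 / 520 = -0.38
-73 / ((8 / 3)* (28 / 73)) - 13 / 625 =-9994787 / 140000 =-71.39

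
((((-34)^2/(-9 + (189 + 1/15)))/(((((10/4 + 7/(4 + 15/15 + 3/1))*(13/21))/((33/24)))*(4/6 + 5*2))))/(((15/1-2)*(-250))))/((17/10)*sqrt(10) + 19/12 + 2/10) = 7143213/845298423580-3404709*sqrt(10)/422649211790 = -0.00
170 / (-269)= -170 / 269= -0.63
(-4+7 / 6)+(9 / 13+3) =67 / 78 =0.86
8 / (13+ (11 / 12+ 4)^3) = 13824 / 227843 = 0.06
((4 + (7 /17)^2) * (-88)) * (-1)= 106040 /289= 366.92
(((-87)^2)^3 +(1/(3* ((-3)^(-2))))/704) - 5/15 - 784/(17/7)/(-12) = 15568915121981209/35904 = 433626201035.57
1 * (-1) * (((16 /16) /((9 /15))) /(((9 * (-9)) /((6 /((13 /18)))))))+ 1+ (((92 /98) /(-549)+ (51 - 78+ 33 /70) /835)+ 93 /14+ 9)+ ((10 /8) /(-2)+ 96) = 1310020552573 /11680414200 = 112.16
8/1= 8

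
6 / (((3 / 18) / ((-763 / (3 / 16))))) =-146496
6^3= 216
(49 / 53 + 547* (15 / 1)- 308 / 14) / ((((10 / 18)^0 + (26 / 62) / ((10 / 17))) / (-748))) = -3573801.17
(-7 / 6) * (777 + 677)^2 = -7399406 / 3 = -2466468.67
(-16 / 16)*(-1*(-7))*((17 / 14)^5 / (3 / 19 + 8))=-26977283 / 11908960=-2.27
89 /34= 2.62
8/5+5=33/5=6.60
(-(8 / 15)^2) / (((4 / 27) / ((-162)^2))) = -1259712 / 25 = -50388.48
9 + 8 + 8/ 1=25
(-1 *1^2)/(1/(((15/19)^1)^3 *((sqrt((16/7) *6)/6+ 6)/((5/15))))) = -60750/6859 - 6750 *sqrt(42)/48013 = -9.77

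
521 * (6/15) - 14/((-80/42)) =863/4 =215.75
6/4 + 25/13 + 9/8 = 473/104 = 4.55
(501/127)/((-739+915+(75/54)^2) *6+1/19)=514026/139113895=0.00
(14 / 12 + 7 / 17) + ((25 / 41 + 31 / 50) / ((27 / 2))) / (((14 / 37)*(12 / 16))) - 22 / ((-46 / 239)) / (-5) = -9526532807 / 454478850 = -20.96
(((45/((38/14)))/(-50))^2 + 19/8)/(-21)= -179413/1516200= -0.12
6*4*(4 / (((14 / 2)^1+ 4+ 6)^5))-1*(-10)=14198666 / 1419857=10.00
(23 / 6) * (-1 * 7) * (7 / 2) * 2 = -1127 / 6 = -187.83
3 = 3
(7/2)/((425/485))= 679/170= 3.99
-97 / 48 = -2.02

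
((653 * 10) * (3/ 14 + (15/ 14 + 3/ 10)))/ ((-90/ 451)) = -10896611/ 210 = -51888.62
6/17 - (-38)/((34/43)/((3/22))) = 2583/374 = 6.91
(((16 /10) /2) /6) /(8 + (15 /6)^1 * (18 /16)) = 32 /2595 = 0.01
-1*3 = -3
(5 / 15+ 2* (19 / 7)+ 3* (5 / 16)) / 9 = 2251 / 3024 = 0.74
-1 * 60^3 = -216000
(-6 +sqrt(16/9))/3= -14/9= -1.56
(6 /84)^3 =1 /2744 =0.00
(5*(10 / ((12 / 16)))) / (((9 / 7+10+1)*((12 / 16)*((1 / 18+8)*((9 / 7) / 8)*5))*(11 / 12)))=50176 / 41151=1.22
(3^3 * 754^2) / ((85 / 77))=1181944764 / 85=13905232.52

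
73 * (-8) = -584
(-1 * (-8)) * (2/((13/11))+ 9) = 1112/13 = 85.54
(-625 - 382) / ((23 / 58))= -58406 / 23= -2539.39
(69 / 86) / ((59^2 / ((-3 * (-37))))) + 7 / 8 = 1078417 / 1197464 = 0.90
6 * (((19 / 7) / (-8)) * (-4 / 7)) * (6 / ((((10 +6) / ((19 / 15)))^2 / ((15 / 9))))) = 6859 / 94080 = 0.07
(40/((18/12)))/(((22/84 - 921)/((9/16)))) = -0.02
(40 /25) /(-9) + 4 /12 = 7 /45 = 0.16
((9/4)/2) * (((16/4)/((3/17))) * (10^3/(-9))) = -8500/3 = -2833.33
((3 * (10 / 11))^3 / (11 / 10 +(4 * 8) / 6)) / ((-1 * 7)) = -810000 / 1798181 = -0.45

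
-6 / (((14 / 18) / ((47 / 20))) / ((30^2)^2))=-102789000 / 7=-14684142.86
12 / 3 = 4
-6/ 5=-1.20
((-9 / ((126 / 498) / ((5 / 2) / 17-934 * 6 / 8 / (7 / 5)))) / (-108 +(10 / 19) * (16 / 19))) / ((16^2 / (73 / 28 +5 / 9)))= -1421487417275 / 695519440896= -2.04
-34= -34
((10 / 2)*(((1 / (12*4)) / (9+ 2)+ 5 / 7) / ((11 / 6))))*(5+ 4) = 119115 / 6776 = 17.58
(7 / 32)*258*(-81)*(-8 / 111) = 24381 / 74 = 329.47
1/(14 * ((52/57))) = 57/728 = 0.08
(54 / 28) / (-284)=-27 / 3976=-0.01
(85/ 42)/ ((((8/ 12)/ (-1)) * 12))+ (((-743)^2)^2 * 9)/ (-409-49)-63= -460794249649249/ 76944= -5988696320.04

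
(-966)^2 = 933156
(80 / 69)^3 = 512000 / 328509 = 1.56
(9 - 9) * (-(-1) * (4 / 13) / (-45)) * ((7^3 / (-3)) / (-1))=0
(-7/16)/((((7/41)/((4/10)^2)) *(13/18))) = -369/650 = -0.57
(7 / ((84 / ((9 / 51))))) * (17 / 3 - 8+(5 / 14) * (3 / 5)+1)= -47 / 2856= -0.02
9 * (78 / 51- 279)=-42453 / 17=-2497.24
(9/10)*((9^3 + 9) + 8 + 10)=3402/5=680.40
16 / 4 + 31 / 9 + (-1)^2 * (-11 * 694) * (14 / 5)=-21367.76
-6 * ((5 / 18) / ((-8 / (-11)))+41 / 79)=-10249 / 1896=-5.41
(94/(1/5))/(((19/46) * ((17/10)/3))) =648600/323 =2008.05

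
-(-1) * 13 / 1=13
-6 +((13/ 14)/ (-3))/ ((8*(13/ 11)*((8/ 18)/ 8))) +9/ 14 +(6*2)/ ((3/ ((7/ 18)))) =-2213/ 504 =-4.39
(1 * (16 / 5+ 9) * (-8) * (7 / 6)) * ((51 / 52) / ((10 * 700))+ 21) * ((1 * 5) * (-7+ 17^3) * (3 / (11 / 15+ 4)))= -3431406849849 / 92300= -37176672.26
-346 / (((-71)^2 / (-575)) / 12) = 473.60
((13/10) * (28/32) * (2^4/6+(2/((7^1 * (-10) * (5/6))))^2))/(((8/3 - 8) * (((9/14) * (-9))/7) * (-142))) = -5576207/1150200000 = -0.00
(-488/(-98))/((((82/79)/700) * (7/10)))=9638000/2009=4797.41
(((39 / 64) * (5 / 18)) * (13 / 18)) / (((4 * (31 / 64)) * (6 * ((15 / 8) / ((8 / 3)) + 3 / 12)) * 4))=0.00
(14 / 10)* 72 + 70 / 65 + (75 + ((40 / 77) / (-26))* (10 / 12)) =2655557 / 15015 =176.86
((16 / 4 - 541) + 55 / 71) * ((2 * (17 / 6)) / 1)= -647224 / 213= -3038.61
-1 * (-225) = 225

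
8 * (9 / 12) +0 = 6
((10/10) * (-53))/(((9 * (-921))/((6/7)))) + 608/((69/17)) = 149.80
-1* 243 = -243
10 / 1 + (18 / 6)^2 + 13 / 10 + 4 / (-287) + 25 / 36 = 1083853 / 51660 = 20.98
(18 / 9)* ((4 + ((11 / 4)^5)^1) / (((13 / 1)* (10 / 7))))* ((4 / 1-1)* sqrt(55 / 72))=1156029* sqrt(110) / 266240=45.54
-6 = -6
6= 6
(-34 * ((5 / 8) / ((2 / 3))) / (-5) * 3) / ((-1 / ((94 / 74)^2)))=-337977 / 10952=-30.86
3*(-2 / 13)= -6 / 13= -0.46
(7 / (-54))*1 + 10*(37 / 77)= 19441 / 4158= 4.68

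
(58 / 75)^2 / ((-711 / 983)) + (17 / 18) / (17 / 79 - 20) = -3644629979 / 4167348750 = -0.87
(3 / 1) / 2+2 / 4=2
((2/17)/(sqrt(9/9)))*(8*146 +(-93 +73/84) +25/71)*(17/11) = 195.68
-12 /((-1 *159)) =4 /53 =0.08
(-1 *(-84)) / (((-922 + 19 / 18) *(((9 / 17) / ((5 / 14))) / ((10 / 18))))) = -1700 / 49731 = -0.03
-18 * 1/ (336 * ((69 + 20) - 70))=-3/ 1064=-0.00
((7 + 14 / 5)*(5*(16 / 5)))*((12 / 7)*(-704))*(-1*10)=1892352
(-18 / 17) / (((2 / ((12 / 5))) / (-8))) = 864 / 85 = 10.16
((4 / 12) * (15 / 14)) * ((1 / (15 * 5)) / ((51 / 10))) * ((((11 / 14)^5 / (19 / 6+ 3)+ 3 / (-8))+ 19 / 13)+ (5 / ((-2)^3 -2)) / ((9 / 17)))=221943395 / 1246772571408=0.00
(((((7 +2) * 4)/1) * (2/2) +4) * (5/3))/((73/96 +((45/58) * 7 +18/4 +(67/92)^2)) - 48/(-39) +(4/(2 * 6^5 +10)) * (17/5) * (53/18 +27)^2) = 1340744981472000/266195635171861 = 5.04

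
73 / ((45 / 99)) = 803 / 5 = 160.60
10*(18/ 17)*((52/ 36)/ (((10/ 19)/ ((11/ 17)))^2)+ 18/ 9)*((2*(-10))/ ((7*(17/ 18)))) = -78339816/ 584647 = -134.00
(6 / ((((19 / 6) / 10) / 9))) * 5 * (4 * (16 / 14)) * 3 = 1555200 / 133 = 11693.23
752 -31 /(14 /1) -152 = 8369 /14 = 597.79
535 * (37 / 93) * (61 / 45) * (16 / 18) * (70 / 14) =9659960 / 7533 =1282.35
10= 10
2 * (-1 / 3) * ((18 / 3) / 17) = -4 / 17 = -0.24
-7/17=-0.41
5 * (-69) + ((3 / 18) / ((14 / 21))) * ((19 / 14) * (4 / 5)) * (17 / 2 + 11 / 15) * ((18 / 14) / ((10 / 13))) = -16699743 / 49000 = -340.81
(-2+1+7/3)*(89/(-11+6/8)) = -11.58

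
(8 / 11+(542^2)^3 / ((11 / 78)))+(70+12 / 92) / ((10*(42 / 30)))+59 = 57883330072111840691 / 322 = 179761894633887704.01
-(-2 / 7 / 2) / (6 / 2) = 1 / 21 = 0.05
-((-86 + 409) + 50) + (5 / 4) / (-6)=-8957 / 24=-373.21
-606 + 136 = -470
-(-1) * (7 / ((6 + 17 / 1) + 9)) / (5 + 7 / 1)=7 / 384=0.02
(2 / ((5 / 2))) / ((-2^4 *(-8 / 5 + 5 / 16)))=4 / 103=0.04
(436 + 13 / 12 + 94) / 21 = 6373 / 252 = 25.29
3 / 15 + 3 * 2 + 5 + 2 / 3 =178 / 15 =11.87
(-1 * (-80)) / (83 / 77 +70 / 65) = 80080 / 2157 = 37.13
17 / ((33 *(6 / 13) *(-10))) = -221 / 1980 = -0.11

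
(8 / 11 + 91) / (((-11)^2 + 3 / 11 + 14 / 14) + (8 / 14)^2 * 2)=0.75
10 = 10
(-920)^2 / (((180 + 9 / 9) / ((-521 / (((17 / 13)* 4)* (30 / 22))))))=-3152966960 / 9231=-341562.88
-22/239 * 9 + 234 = 55728/239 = 233.17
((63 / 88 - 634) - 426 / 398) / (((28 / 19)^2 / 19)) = -76195362085 / 13729408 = -5549.79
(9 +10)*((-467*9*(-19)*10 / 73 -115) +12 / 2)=15021647 / 73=205775.99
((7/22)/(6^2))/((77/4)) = 1/2178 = 0.00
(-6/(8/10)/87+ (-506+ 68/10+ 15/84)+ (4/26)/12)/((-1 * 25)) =19.96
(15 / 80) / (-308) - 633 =-3119427 / 4928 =-633.00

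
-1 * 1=-1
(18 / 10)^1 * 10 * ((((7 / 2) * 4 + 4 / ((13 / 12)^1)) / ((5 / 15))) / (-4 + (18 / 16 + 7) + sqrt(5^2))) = 99360 / 949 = 104.70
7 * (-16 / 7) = -16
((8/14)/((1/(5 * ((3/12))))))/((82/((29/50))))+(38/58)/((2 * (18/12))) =111583/499380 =0.22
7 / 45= 0.16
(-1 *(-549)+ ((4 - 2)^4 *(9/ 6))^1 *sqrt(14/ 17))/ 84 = 2 *sqrt(238)/ 119+ 183/ 28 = 6.79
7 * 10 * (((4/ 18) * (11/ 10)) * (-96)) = -4928/ 3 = -1642.67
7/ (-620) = -7/ 620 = -0.01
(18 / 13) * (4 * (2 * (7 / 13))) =1008 / 169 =5.96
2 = 2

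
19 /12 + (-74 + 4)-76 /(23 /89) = -100051 /276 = -362.50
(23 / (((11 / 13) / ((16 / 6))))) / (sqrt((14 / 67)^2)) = 80132 / 231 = 346.89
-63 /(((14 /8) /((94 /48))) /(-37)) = 5217 /2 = 2608.50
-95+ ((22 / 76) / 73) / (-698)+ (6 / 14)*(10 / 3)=-1268245137 / 13553764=-93.57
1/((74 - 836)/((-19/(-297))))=-19/226314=-0.00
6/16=3/8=0.38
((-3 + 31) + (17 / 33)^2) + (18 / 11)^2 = 33697 / 1089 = 30.94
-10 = -10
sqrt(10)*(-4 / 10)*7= -14*sqrt(10) / 5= -8.85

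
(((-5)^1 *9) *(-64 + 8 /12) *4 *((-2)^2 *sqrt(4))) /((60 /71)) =107920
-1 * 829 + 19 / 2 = -1639 / 2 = -819.50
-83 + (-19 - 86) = -188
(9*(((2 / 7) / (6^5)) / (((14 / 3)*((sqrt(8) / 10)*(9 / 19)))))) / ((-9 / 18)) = -0.00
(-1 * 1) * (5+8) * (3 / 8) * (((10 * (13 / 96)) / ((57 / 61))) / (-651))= 51545 / 4749696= 0.01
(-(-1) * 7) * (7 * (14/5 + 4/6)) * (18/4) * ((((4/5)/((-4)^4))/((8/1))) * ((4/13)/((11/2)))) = 147/8800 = 0.02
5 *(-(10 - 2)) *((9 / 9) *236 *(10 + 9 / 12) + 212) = -109960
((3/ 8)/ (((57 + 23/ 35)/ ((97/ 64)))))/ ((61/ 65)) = 662025/ 63026176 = 0.01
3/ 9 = 1/ 3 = 0.33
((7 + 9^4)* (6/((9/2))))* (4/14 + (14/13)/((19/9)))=36150272/5187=6969.40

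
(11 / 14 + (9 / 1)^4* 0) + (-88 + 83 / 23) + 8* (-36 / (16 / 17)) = -125453 / 322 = -389.61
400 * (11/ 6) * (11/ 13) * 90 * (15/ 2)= 5445000/ 13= 418846.15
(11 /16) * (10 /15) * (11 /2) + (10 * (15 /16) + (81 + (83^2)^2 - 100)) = 47458313.90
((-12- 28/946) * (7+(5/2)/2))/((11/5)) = -42675/946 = -45.11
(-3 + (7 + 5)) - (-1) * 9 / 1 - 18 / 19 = 324 / 19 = 17.05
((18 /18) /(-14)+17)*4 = 474 /7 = 67.71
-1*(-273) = 273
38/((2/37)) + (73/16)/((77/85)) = 708.04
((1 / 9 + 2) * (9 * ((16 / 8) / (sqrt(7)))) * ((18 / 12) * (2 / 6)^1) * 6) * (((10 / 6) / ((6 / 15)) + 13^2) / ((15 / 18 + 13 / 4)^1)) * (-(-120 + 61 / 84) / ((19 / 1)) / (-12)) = -10409741 * sqrt(7) / 28812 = -955.91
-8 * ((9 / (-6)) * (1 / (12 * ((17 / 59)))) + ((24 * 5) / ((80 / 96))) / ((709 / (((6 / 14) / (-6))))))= 302609 / 84371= 3.59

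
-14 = -14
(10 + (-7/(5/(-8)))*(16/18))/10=449/225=2.00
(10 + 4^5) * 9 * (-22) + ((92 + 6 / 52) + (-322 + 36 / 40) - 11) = -13323179 / 65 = -204971.98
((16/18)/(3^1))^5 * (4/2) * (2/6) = 65536/43046721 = 0.00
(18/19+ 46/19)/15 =64/285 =0.22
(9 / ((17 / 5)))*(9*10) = 4050 / 17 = 238.24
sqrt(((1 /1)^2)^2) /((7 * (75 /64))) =64 /525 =0.12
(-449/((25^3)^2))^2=201601/59604644775390625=0.00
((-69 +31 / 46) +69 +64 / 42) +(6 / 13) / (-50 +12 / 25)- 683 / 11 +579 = 44386688413 / 85507422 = 519.10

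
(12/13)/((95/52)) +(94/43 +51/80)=217571/65360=3.33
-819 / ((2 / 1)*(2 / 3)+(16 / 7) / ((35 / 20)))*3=-361179 / 388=-930.87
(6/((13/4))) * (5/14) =60/91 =0.66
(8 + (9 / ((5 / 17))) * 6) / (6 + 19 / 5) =958 / 49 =19.55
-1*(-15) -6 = 9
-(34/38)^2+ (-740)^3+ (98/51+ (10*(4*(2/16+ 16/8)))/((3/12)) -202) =-7460576502643/18411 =-405223860.88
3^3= 27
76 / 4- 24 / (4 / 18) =-89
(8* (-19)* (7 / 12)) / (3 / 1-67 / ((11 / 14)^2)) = 32186 / 38307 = 0.84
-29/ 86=-0.34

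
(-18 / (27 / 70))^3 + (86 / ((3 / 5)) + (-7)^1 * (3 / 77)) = -30141511 / 297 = -101486.57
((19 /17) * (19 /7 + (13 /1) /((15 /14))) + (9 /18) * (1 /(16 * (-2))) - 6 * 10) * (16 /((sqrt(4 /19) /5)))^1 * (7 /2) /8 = -4960441 * sqrt(19) /6528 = -3312.20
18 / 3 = 6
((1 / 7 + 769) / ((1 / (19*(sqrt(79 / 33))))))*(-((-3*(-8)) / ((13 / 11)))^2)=-216049152*sqrt(2607) / 1183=-9324774.48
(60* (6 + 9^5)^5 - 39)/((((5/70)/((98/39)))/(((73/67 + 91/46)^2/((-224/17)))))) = -1069747875516322067770389488986803775/987867296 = -1082886213409297910162206000.00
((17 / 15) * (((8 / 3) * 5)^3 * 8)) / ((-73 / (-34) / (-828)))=-5445222400 / 657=-8288009.74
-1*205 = -205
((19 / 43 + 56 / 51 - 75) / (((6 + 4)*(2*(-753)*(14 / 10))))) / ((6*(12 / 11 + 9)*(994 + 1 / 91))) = 311311 / 5377354729020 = 0.00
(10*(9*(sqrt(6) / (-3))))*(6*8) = -3527.27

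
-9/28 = -0.32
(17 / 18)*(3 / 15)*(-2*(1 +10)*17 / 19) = -3179 / 855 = -3.72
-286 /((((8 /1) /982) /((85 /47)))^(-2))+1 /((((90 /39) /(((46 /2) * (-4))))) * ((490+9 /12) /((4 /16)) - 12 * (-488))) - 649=-26517055381504823 /40857642447825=-649.01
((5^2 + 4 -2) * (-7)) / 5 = -189 / 5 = -37.80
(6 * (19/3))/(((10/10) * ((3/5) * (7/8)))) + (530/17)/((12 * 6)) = 311935/4284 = 72.81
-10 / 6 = -5 / 3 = -1.67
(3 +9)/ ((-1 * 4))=-3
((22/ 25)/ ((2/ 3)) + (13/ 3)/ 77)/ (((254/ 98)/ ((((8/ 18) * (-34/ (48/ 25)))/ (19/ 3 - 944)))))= 472906/ 106103547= 0.00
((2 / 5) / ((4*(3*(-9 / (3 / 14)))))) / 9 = -1 / 11340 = -0.00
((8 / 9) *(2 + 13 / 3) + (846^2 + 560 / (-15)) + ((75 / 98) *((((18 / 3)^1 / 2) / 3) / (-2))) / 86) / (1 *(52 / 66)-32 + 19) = -58604.42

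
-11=-11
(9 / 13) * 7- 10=-67 / 13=-5.15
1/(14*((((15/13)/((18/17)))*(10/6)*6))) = 39/5950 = 0.01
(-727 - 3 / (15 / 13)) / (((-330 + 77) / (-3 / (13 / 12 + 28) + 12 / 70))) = 3042432 / 15451975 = 0.20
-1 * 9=-9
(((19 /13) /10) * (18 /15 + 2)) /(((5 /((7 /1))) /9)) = 9576 /1625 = 5.89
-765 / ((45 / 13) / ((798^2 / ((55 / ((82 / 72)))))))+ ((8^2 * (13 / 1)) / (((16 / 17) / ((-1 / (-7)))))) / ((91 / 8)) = -7853691501 / 2695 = -2914171.24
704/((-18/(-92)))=3598.22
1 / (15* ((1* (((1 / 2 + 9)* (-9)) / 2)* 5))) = -4 / 12825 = -0.00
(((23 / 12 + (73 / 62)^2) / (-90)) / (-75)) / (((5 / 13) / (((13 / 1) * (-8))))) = -1287442 / 9730125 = -0.13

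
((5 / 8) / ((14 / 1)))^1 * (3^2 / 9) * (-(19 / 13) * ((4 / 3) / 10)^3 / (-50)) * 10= 19 / 614250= 0.00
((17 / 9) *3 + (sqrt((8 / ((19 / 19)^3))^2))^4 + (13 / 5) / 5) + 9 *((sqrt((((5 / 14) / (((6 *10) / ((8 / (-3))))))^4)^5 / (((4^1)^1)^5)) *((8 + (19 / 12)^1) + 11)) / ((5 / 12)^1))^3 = 1783813066544204931486851427759381546945756900310858782025314343 / 434844440658690551580665456738369182032775259774671097856000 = 4102.19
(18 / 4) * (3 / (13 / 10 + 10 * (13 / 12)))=405 / 364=1.11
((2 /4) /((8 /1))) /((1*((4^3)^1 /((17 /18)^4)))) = 83521 /107495424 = 0.00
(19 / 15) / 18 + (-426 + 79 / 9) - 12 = -115871 / 270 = -429.15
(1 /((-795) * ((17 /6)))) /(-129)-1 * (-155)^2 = -13962008623 /581145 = -24025.00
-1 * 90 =-90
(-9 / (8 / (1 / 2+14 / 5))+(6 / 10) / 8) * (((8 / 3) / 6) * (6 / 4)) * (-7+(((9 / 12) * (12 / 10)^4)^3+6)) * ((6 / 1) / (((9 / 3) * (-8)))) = 65396374031 / 39062500000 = 1.67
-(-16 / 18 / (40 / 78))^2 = -676 / 225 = -3.00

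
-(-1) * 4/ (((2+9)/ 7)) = 28/ 11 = 2.55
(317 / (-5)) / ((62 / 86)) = -13631 / 155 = -87.94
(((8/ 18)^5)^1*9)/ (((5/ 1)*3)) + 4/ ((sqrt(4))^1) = 197854/ 98415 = 2.01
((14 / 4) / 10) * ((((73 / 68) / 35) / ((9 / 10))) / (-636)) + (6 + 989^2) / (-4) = -951795821233 / 3892320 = -244531.75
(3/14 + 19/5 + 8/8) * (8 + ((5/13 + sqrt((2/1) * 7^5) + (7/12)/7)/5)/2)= 112977/2800 + 2457 * sqrt(14)/100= 132.28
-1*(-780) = 780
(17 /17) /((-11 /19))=-19 /11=-1.73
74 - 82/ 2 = 33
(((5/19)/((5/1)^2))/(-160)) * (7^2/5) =-49/76000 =-0.00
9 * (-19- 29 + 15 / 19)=-424.89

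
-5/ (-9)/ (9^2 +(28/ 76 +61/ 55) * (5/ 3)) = 0.01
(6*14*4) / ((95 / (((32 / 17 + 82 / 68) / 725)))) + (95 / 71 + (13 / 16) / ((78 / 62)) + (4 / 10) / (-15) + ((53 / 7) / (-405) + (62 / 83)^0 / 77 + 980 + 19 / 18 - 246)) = 244571087917549 / 331836840720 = 737.02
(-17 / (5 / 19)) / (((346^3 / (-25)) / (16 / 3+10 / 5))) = 17765 / 62132604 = 0.00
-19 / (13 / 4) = -76 / 13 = -5.85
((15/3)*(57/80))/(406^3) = 57/1070774656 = 0.00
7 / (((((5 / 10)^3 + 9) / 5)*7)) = 40 / 73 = 0.55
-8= -8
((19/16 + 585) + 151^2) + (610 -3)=23994.19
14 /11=1.27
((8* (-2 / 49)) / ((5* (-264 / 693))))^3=216 / 42875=0.01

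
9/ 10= 0.90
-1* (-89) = 89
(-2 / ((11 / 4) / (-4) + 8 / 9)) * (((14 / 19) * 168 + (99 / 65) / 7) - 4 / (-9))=-309854368 / 250705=-1235.93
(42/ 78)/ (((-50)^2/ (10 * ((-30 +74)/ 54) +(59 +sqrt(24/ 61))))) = 7 * sqrt(366)/ 991250 +12691/ 877500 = 0.01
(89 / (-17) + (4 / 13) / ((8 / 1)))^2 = 5276209 / 195364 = 27.01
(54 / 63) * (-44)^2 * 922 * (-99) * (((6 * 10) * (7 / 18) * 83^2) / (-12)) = 2028973631520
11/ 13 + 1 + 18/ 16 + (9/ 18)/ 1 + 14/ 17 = 7593/ 1768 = 4.29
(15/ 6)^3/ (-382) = -125/ 3056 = -0.04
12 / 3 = 4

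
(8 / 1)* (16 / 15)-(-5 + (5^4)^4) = -2288818359172 / 15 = -152587890611.47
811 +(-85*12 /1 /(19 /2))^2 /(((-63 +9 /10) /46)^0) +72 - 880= 4162683 /361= 11530.98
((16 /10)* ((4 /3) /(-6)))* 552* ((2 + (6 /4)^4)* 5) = -20792 /3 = -6930.67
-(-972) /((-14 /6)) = -2916 /7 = -416.57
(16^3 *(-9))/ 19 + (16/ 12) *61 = -105956/ 57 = -1858.88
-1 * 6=-6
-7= -7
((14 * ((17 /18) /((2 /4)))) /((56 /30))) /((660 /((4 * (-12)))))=-34 /33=-1.03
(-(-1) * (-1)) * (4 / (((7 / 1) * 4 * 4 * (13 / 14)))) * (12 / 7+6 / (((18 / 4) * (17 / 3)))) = -116 / 1547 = -0.07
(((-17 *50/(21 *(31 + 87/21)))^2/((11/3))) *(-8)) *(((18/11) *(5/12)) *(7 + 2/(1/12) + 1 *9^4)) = -23813600000/1830609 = -13008.57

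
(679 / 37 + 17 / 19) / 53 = 13530 / 37259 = 0.36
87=87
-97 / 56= -1.73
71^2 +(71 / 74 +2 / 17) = 6342933 / 1258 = 5042.08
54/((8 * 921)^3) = 1/7407217408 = 0.00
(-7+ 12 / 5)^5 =-6436343 / 3125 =-2059.63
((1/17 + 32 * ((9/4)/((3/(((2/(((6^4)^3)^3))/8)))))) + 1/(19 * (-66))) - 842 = -5142462485271626349184516802736671/6107858551506145465924822499328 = -841.94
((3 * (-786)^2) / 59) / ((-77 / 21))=-5560164 / 649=-8567.28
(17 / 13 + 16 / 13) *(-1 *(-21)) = 693 / 13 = 53.31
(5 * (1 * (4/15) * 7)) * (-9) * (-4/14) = 24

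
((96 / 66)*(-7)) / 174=-56 / 957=-0.06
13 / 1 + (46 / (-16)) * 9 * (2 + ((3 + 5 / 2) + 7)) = -5795 / 16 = -362.19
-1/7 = -0.14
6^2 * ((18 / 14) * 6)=1944 / 7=277.71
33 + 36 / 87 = 969 / 29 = 33.41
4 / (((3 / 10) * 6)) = 20 / 9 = 2.22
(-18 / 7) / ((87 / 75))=-450 / 203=-2.22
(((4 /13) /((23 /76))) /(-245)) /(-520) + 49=233317213 /4761575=49.00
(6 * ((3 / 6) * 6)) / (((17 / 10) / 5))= 900 / 17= 52.94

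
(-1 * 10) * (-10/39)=100/39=2.56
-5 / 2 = -2.50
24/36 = 2/3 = 0.67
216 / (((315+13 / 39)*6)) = 54 / 473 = 0.11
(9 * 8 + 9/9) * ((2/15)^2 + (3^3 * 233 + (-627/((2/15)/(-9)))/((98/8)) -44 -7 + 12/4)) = 7805125033/11025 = 707947.85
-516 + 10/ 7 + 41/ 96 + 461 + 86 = 22079/ 672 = 32.86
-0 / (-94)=0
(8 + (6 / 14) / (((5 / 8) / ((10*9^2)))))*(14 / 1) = 7888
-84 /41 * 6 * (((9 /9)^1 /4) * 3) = -9.22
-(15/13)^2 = -1.33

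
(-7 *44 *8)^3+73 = -14959673271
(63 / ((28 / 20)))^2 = 2025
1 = 1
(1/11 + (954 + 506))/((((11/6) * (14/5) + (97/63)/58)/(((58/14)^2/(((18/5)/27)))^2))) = 4688810.58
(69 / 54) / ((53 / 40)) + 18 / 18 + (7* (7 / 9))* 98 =255443 / 477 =535.52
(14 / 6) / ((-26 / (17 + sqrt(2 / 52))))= -1.54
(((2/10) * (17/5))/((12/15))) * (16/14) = 0.97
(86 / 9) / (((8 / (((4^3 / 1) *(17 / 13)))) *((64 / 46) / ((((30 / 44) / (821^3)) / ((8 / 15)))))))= 420325 / 2532301936736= 0.00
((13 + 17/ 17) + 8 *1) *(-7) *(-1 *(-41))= -6314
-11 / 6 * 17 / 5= -187 / 30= -6.23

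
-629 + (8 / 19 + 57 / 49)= -584124 / 931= -627.42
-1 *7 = -7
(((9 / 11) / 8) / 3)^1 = 3 / 88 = 0.03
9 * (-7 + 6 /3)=-45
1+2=3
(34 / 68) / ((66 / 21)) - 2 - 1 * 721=-31805 / 44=-722.84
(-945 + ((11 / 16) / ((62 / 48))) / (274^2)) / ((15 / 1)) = -1466234269 / 23273560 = -63.00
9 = 9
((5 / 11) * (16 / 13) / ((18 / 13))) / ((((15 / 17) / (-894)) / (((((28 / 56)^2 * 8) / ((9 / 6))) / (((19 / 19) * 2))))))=-81056 / 297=-272.92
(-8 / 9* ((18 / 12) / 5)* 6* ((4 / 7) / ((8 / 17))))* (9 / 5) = -612 / 175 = -3.50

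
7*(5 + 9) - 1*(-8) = 106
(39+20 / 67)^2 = 6932689 / 4489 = 1544.37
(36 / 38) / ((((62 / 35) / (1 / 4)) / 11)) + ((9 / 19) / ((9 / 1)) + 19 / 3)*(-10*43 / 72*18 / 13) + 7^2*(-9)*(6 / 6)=-3479833 / 7068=-492.34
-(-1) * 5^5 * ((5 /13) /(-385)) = -3125 /1001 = -3.12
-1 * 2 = -2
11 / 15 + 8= 8.73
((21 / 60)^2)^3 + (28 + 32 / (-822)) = 27.96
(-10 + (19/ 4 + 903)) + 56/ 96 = 2695/ 3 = 898.33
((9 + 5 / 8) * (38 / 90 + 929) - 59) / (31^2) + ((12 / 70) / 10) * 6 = 14152217 / 1513575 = 9.35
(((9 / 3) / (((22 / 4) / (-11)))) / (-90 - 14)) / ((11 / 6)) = 9 / 286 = 0.03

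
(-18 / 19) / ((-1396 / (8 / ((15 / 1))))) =12 / 33155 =0.00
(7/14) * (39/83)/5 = 39/830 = 0.05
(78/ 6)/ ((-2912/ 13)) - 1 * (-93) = 20819/ 224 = 92.94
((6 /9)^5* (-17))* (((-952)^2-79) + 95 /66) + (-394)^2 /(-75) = -407129371828 /200475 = -2030823.65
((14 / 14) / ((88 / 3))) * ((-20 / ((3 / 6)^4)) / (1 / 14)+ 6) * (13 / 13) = -6711 / 44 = -152.52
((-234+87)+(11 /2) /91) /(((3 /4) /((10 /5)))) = -106972 /273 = -391.84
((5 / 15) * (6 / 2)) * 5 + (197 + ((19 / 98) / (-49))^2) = 4657959569 / 23059204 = 202.00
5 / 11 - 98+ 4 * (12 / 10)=-92.75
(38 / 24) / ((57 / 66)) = 11 / 6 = 1.83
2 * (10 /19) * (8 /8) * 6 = 120 /19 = 6.32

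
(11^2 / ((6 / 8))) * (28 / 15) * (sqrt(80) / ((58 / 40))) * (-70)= -15178240 * sqrt(5) / 261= -130036.69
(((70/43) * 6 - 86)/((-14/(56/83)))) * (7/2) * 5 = 229460/3569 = 64.29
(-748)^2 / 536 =69938 / 67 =1043.85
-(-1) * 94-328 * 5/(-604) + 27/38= 559029/5738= 97.43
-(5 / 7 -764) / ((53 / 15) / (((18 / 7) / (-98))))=-721305 / 127253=-5.67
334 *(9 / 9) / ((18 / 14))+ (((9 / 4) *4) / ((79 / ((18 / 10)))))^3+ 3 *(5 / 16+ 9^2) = 4470399510629 / 8874702000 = 503.72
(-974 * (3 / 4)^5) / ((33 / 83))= -3274101 / 5632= -581.34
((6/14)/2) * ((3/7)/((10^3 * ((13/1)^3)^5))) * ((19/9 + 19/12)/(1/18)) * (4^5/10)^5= 0.00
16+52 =68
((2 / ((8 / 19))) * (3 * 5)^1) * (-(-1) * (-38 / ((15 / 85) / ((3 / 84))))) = -30685 / 56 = -547.95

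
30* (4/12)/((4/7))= 35/2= 17.50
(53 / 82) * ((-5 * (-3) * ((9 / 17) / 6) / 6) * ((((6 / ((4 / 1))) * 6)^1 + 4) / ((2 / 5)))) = 51675 / 11152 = 4.63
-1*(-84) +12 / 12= 85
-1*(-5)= 5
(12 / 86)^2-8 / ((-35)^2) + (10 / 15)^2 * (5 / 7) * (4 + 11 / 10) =11089474 / 6795075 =1.63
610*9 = 5490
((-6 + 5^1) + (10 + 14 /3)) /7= 41 /21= 1.95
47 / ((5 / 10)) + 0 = 94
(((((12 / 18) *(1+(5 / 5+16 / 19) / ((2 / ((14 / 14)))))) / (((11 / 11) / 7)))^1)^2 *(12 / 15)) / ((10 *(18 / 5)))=261121 / 146205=1.79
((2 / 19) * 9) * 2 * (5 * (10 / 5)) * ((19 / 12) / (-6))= -5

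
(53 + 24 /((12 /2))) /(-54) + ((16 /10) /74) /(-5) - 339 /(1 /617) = -3482581597 /16650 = -209164.06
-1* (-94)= 94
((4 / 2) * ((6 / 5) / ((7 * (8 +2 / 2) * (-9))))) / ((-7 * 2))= 2 / 6615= 0.00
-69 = -69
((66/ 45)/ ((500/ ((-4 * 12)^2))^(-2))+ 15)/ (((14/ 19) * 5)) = 28497473/ 6967296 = 4.09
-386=-386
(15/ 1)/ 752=15/ 752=0.02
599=599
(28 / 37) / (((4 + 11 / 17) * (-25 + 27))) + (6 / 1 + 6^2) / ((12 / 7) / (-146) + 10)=31974089 / 7459496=4.29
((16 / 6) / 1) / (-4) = -0.67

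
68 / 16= 17 / 4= 4.25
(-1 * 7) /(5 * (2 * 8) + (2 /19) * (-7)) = -133 /1506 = -0.09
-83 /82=-1.01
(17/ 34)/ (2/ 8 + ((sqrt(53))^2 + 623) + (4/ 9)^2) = 162/ 219169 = 0.00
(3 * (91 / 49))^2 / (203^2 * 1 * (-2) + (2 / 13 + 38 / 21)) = -59319 / 157497046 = -0.00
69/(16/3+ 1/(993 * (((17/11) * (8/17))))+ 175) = 548136/1432579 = 0.38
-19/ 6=-3.17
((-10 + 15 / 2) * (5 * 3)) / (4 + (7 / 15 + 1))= -1125 / 164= -6.86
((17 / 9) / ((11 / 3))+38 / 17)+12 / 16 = 7855 / 2244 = 3.50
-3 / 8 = -0.38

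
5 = 5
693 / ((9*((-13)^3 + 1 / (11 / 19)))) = -847 / 24148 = -0.04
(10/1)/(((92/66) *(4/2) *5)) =33/46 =0.72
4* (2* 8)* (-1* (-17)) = 1088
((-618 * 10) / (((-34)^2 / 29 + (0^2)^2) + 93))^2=2163.59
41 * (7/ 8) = 35.88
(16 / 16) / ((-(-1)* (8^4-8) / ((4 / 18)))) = 1 / 18396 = 0.00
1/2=0.50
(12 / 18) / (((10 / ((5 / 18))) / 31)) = 31 / 54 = 0.57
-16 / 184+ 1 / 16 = -9 / 368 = -0.02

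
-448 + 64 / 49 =-21888 / 49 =-446.69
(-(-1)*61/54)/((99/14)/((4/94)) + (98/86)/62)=1138382/167484645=0.01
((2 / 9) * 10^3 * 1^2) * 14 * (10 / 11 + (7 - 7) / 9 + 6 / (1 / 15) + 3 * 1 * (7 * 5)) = 60340000 / 99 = 609494.95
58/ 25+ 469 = 11783/ 25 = 471.32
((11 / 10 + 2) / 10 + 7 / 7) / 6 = 131 / 600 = 0.22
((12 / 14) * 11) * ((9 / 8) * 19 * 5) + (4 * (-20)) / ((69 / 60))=604145 / 644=938.11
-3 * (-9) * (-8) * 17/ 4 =-918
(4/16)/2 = 1/8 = 0.12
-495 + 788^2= 620449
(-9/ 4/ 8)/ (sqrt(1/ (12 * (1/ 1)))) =-9 * sqrt(3)/ 16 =-0.97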